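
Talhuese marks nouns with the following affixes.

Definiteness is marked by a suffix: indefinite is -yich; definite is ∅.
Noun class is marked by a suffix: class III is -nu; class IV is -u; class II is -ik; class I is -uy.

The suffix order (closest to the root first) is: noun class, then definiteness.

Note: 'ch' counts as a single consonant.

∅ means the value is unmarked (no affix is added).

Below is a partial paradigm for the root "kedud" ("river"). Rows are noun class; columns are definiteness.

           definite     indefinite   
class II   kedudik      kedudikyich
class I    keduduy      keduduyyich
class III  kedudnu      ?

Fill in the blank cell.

kedudnuyich

Attach noun class class III -nu → kedudnu.
Attach definiteness indefinite -yich → kedudnuyich.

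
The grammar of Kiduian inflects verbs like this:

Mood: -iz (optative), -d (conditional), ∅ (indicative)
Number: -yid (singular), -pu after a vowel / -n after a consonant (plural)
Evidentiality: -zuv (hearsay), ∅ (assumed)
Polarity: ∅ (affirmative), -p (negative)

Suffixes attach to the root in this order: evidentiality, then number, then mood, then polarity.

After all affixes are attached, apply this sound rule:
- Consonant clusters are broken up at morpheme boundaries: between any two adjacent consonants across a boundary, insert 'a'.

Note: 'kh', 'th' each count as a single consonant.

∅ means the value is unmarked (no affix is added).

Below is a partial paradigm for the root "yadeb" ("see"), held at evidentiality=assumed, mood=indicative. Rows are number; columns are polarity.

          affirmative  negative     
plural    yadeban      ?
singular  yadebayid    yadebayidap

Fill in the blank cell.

yadebanap

evidentiality = assumed: zero marking, form stays yadeb.
Attach number plural -n (after consonant 'b') → yadebn.
mood = indicative: zero marking, form stays yadebn.
Attach polarity negative -p → yadebnp.
Apply epenthesis: yadebnp → yadebanap.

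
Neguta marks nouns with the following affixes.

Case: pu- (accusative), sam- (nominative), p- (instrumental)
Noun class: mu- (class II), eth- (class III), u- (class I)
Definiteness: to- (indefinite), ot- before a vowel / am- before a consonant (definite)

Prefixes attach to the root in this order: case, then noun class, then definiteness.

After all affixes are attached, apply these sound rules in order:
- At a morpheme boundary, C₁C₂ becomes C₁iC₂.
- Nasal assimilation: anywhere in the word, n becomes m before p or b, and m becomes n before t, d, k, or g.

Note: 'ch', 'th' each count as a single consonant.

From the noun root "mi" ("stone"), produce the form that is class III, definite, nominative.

Attach case nominative sam- → sammi.
Attach noun class class III eth- → ethsammi.
Attach definiteness definite ot- (before vowel 'e') → otethsammi.
Apply epenthesis: otethsammi → otethisamimi.
Nasal assimilation: no change.

otethisamimi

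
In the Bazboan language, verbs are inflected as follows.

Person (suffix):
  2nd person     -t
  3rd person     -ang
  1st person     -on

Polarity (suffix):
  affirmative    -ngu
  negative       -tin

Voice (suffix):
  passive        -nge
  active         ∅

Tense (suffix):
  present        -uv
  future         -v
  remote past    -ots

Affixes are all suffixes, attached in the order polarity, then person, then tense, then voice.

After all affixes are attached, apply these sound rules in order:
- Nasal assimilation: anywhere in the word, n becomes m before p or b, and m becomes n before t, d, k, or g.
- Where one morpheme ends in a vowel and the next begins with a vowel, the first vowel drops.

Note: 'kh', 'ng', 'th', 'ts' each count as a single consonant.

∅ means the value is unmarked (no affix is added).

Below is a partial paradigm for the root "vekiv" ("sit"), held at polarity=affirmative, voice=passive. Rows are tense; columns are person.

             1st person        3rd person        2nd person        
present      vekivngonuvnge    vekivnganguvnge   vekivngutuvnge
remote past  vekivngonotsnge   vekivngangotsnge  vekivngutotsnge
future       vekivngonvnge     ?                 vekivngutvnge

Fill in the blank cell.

vekivngangvnge

Attach polarity affirmative -ngu → vekivngu.
Attach person 3rd person -ang → vekivnguang.
Attach tense future -v → vekivnguangv.
Attach voice passive -nge → vekivnguangvnge.
Nasal assimilation: no change.
Apply vowel deletion: vekivnguangvnge → vekivngangvnge.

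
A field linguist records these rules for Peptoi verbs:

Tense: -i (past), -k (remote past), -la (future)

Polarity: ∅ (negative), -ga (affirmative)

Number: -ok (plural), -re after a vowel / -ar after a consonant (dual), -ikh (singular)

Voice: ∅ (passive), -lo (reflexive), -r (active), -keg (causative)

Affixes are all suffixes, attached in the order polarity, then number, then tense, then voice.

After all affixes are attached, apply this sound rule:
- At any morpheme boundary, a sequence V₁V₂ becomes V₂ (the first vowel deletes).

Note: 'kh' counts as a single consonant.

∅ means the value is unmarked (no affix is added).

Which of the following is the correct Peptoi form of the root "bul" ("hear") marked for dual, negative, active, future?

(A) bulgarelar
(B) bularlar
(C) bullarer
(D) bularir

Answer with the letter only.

polarity = negative: zero marking, form stays bul.
Attach number dual -ar (after consonant 'l') → bular.
Attach tense future -la → bularla.
Attach voice active -r → bularlar.
Vowel deletion: no change.
So the correct form is bularlar, option (B).
(D) bularir is wrong: it uses past instead of future for tense.
(A) bulgarelar is wrong: it uses affirmative instead of negative for polarity.
(C) bullarer is wrong: it has the affixes in the wrong order.

B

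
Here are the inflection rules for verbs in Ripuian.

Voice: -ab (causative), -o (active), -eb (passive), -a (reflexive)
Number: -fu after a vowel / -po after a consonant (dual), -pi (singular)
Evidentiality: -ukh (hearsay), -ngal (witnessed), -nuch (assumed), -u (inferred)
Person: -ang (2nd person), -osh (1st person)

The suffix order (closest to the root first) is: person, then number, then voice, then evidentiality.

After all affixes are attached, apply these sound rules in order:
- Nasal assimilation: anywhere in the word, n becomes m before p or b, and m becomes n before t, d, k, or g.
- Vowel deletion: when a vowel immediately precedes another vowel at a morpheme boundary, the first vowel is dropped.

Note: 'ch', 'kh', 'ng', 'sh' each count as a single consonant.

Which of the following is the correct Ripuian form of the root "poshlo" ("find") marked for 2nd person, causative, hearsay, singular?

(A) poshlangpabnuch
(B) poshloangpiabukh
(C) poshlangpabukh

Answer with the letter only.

C

Attach person 2nd person -ang → poshloang.
Attach number singular -pi → poshloangpi.
Attach voice causative -ab → poshloangpiab.
Attach evidentiality hearsay -ukh → poshloangpiabukh.
Nasal assimilation: no change.
Apply vowel deletion: poshloangpiabukh → poshlangpabukh.
So the correct form is poshlangpabukh, option (C).
(A) poshlangpabnuch is wrong: it uses assumed instead of hearsay for evidentiality.
(B) poshloangpiabukh is wrong: it fails to apply the sound rule(s).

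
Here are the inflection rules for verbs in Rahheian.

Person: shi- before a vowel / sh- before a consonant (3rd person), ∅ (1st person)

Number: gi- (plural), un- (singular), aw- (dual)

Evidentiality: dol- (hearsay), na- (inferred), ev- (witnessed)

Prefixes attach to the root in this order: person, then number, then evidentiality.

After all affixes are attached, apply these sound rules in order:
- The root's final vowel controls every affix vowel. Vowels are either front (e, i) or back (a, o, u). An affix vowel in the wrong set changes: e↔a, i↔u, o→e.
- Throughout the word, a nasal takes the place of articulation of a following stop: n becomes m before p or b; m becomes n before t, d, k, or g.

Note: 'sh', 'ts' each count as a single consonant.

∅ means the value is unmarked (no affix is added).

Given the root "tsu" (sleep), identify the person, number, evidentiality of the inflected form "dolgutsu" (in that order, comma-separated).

1st person, plural, hearsay

Segment: dol-gi-tsu.
person: ∅ → 1st person.
number: gi- → plural.
evidentiality: dol- → hearsay.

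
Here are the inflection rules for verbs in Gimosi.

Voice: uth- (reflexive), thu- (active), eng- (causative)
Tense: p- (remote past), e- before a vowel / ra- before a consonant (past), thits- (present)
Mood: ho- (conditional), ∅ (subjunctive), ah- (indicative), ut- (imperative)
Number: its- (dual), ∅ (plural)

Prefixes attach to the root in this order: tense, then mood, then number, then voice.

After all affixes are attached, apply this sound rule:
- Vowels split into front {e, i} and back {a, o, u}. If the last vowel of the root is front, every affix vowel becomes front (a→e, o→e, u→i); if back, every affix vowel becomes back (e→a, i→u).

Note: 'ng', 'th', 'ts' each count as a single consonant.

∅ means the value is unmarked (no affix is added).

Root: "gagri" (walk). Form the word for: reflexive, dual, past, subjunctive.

ithitsregagri

Attach tense past ra- (before consonant 'g') → ragagri.
mood = subjunctive: zero marking, form stays ragagri.
Attach number dual its- → itsragagri.
Attach voice reflexive uth- → uthitsragagri.
Apply vowel harmony: uthitsragagri → ithitsregagri.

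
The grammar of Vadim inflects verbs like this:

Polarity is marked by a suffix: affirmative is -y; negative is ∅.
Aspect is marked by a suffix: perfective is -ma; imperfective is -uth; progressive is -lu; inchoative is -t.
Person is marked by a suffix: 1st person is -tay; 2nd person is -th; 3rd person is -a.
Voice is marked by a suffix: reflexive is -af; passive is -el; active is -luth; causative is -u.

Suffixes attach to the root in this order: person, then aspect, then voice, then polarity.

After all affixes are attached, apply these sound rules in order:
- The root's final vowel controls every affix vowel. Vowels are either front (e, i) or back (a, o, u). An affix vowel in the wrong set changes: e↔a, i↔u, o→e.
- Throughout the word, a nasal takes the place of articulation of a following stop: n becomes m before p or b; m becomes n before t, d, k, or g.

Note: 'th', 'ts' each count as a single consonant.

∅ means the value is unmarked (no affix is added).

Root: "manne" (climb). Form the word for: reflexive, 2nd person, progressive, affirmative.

mannethliefy

Attach person 2nd person -th → manneth.
Attach aspect progressive -lu → mannethlu.
Attach voice reflexive -af → mannethluaf.
Attach polarity affirmative -y → mannethluafy.
Apply vowel harmony: mannethluafy → mannethliefy.
Nasal assimilation: no change.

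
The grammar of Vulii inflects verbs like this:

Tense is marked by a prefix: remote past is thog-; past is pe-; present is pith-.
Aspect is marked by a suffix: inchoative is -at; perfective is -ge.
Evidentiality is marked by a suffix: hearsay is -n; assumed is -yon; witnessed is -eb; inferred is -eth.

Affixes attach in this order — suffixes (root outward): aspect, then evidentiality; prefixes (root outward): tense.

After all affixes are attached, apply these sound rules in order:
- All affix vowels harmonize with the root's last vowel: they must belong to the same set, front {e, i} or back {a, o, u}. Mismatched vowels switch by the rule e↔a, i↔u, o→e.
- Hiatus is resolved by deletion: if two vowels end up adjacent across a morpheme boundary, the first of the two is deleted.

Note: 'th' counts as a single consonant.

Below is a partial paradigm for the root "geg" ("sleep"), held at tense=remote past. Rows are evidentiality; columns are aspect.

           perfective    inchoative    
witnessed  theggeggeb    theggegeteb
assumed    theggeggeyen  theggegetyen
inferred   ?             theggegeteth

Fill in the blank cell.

theggeggeth

Attach aspect perfective -ge → gegge.
Attach tense remote past thog- → thoggegge.
Attach evidentiality inferred -eth → thoggeggeeth.
Apply vowel harmony: thoggeggeeth → theggeggeeth.
Apply vowel deletion: theggeggeeth → theggeggeth.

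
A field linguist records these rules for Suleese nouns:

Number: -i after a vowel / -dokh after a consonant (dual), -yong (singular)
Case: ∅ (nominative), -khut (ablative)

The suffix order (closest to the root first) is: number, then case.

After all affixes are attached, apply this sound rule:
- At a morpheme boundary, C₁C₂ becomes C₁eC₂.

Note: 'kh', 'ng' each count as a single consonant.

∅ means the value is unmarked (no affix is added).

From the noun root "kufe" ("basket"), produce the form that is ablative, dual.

kufeikhut

Attach number dual -i (after vowel 'e') → kufei.
Attach case ablative -khut → kufeikhut.
Epenthesis: no change.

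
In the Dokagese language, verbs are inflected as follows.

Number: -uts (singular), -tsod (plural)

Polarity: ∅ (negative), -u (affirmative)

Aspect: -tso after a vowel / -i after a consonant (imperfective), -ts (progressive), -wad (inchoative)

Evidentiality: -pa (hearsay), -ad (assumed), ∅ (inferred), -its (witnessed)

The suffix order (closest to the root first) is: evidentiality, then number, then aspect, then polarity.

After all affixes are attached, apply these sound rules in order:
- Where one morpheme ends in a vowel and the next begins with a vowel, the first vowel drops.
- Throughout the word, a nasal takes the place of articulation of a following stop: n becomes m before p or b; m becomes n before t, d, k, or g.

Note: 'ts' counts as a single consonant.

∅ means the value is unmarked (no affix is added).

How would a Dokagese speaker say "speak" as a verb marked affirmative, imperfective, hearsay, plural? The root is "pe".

Attach evidentiality hearsay -pa → pepa.
Attach number plural -tsod → pepatsod.
Attach aspect imperfective -i (after consonant 'd') → pepatsodi.
Attach polarity affirmative -u → pepatsodiu.
Apply vowel deletion: pepatsodiu → pepatsodu.
Nasal assimilation: no change.

pepatsodu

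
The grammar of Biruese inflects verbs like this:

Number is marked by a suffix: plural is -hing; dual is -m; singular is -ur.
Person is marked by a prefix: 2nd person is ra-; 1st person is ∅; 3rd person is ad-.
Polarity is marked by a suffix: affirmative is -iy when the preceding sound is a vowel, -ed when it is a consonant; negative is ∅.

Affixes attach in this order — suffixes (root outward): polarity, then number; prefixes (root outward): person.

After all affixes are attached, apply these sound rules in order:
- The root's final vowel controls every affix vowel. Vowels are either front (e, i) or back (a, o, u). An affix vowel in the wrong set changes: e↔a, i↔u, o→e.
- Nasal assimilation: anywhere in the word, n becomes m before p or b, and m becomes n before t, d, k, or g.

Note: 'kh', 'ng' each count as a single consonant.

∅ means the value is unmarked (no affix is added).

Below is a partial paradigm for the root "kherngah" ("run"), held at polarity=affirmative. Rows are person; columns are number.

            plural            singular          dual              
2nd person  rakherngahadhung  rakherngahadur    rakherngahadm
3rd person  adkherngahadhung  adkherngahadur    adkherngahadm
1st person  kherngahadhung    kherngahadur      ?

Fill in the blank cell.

kherngahadm

person = 1st person: zero marking, form stays kherngah.
Attach polarity affirmative -ed (after consonant 'h') → kherngahed.
Attach number dual -m → kherngahedm.
Apply vowel harmony: kherngahedm → kherngahadm.
Nasal assimilation: no change.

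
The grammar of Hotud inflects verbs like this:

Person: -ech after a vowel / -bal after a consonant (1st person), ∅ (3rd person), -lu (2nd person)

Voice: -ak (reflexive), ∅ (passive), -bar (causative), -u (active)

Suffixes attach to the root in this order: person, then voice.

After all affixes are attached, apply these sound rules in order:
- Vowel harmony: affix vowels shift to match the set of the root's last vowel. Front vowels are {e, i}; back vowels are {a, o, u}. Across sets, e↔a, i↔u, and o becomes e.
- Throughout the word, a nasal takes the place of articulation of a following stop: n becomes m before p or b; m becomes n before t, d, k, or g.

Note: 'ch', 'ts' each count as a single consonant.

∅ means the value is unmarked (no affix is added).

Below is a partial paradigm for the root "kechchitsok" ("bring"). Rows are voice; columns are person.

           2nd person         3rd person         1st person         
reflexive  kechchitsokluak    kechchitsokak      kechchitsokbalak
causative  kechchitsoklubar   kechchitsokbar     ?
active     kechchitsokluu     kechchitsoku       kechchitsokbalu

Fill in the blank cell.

kechchitsokbalbar

Attach person 1st person -bal (after consonant 'k') → kechchitsokbal.
Attach voice causative -bar → kechchitsokbalbar.
Vowel harmony: no change.
Nasal assimilation: no change.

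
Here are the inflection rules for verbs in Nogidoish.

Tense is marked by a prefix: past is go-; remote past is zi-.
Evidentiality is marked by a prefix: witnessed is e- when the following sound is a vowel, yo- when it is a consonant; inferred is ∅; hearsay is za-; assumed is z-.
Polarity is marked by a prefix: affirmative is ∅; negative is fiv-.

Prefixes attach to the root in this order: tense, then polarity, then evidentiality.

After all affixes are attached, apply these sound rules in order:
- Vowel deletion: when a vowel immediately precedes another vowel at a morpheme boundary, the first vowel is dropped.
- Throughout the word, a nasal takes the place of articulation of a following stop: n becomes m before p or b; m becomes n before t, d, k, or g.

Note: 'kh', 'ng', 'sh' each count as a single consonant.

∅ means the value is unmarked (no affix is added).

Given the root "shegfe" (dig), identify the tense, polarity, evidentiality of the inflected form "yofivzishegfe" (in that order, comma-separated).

remote past, negative, witnessed

Segment: yo-fiv-zi-shegfe.
tense: zi- → remote past.
polarity: fiv- → negative.
evidentiality: e/yo- → witnessed.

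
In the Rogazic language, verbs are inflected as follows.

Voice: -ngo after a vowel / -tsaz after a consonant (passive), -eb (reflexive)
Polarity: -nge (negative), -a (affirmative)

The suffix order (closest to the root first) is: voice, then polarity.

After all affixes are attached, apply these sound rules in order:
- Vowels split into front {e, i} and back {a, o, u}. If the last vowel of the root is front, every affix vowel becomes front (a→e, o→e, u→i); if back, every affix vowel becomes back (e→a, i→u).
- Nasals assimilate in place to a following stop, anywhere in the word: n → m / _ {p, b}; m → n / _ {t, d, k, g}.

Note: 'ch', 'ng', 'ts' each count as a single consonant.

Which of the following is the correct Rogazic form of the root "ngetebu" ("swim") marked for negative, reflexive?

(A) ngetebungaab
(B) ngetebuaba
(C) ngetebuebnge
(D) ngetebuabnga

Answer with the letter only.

Attach voice reflexive -eb → ngetebueb.
Attach polarity negative -nge → ngetebuebnge.
Apply vowel harmony: ngetebuebnge → ngetebuabnga.
Nasal assimilation: no change.
So the correct form is ngetebuabnga, option (D).
(B) ngetebuaba is wrong: it uses affirmative instead of negative for polarity.
(A) ngetebungaab is wrong: it has the affixes in the wrong order.
(C) ngetebuebnge is wrong: it fails to apply the sound rule(s).

D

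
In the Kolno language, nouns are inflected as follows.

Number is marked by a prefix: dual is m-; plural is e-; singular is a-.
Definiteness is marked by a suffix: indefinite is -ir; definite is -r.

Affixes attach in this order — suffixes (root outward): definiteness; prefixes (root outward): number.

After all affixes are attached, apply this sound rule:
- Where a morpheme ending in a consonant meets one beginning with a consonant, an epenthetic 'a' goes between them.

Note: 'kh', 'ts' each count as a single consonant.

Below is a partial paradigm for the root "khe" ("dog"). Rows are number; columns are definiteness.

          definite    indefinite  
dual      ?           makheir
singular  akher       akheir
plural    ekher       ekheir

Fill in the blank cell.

Attach definiteness definite -r → kher.
Attach number dual m- → mkher.
Apply epenthesis: mkher → makher.

makher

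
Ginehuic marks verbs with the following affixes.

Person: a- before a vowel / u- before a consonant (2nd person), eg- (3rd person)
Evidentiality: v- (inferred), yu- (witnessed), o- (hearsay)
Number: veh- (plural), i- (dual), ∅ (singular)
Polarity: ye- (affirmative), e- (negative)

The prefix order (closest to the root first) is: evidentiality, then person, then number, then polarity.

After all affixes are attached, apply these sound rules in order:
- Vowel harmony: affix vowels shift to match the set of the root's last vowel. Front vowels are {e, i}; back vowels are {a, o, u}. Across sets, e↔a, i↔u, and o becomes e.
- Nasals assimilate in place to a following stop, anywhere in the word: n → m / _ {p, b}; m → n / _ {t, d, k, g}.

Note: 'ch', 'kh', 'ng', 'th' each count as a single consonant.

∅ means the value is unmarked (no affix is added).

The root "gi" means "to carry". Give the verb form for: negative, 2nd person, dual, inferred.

Attach evidentiality inferred v- → vgi.
Attach person 2nd person u- (before consonant 'v') → uvgi.
Attach number dual i- → iuvgi.
Attach polarity negative e- → eiuvgi.
Apply vowel harmony: eiuvgi → eiivgi.
Nasal assimilation: no change.

eiivgi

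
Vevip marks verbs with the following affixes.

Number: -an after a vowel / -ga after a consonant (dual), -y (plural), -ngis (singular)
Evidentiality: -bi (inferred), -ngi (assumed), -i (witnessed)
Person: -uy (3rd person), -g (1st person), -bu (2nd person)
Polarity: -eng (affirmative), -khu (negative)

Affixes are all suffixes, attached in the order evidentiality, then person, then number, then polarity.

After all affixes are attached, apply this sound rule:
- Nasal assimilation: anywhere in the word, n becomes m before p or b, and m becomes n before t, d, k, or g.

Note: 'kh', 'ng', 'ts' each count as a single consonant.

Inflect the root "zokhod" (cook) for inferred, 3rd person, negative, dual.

zokhodbiuygakhu

Attach evidentiality inferred -bi → zokhodbi.
Attach person 3rd person -uy → zokhodbiuy.
Attach number dual -ga (after consonant 'y') → zokhodbiuyga.
Attach polarity negative -khu → zokhodbiuygakhu.
Nasal assimilation: no change.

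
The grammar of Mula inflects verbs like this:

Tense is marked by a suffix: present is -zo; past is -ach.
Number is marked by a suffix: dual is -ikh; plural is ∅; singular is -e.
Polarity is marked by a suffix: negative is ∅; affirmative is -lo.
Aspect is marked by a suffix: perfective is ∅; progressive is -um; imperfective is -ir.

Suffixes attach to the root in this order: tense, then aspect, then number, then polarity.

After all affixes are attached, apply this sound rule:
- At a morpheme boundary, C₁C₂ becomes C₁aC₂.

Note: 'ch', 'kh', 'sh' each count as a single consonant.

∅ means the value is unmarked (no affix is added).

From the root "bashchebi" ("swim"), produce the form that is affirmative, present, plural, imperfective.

bashchebizoiralo

Attach tense present -zo → bashchebizo.
Attach aspect imperfective -ir → bashchebizoir.
number = plural: zero marking, form stays bashchebizoir.
Attach polarity affirmative -lo → bashchebizoirlo.
Apply epenthesis: bashchebizoirlo → bashchebizoiralo.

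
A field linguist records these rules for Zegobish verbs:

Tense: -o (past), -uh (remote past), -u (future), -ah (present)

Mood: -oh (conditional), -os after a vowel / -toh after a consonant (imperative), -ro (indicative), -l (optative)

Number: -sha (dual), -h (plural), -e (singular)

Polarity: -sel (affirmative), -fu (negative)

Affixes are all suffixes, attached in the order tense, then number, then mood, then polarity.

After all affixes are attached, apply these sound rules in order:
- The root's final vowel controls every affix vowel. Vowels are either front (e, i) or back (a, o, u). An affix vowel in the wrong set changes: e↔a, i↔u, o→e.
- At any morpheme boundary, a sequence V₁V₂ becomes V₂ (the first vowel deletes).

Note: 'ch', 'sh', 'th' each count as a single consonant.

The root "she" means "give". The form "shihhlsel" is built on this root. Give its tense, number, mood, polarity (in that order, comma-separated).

remote past, plural, optative, affirmative

Segment: she-uh-h-l-sel.
tense: -uh → remote past.
number: -h → plural.
mood: -l → optative.
polarity: -sel → affirmative.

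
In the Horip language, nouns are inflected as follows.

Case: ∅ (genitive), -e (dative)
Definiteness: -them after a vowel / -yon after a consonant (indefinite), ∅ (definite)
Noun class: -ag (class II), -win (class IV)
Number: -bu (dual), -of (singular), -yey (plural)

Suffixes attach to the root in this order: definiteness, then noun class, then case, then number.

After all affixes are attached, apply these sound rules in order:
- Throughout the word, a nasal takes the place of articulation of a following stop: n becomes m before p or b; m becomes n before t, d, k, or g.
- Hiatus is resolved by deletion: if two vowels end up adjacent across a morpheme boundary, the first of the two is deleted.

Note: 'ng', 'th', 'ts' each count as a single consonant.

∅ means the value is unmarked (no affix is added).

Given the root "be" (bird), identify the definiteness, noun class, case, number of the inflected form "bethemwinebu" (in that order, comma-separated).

indefinite, class IV, dative, dual

Segment: be-them-win-e-bu.
definiteness: -them/yon → indefinite.
noun class: -win → class IV.
case: -e → dative.
number: -bu → dual.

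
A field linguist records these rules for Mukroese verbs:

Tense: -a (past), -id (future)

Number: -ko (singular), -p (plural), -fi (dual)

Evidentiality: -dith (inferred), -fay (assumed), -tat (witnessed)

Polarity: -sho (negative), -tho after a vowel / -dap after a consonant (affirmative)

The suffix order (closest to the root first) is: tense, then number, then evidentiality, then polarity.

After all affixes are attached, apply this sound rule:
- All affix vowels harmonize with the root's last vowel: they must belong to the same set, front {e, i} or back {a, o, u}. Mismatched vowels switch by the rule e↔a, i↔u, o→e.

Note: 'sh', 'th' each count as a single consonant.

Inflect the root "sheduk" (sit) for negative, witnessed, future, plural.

shedukudptatsho

Attach tense future -id → shedukid.
Attach number plural -p → shedukidp.
Attach evidentiality witnessed -tat → shedukidptat.
Attach polarity negative -sho → shedukidptatsho.
Apply vowel harmony: shedukidptatsho → shedukudptatsho.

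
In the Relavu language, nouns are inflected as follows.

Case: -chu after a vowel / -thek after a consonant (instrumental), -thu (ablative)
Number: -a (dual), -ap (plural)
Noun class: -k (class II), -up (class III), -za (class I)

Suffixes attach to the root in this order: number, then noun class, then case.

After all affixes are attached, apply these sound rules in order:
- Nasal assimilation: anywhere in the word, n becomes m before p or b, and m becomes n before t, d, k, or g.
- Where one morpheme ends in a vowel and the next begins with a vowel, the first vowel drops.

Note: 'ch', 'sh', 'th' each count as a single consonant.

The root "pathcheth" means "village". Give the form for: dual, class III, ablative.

Attach number dual -a → pathchetha.
Attach noun class class III -up → pathchethaup.
Attach case ablative -thu → pathchethaupthu.
Nasal assimilation: no change.
Apply vowel deletion: pathchethaupthu → pathchethupthu.

pathchethupthu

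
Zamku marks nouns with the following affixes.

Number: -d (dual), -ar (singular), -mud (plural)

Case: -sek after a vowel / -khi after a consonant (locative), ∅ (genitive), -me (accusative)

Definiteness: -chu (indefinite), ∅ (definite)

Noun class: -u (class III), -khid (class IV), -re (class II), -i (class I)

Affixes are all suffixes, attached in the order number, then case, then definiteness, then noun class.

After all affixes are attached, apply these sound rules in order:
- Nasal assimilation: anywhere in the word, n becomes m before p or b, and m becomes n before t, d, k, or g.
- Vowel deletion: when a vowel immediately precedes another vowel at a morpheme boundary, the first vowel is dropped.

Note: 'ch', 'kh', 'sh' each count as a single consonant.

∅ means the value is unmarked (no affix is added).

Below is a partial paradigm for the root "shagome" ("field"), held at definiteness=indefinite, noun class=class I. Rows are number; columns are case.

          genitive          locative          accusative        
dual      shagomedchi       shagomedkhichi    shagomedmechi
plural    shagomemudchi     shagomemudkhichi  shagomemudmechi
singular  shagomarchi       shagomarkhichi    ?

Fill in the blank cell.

Attach number singular -ar → shagomear.
Attach case accusative -me → shagomearme.
Attach definiteness indefinite -chu → shagomearmechu.
Attach noun class class I -i → shagomearmechui.
Nasal assimilation: no change.
Apply vowel deletion: shagomearmechui → shagomarmechi.

shagomarmechi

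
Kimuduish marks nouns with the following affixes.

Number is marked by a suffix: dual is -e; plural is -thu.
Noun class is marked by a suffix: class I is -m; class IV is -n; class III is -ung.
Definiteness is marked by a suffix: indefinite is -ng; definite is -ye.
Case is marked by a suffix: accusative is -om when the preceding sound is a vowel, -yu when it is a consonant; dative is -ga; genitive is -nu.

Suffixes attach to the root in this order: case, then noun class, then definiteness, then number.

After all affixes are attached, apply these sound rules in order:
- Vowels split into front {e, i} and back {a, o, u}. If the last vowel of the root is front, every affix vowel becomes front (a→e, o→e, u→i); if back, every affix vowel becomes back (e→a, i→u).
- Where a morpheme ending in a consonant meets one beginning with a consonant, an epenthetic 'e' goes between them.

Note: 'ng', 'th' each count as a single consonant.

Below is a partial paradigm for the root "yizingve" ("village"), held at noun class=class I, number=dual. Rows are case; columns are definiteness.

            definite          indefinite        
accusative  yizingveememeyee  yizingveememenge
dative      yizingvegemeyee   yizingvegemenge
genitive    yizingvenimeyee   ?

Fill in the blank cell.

Attach case genitive -nu → yizingvenu.
Attach noun class class I -m → yizingvenum.
Attach definiteness indefinite -ng → yizingvenumng.
Attach number dual -e → yizingvenumnge.
Apply vowel harmony: yizingvenumnge → yizingvenimnge.
Apply epenthesis: yizingvenimnge → yizingvenimenge.

yizingvenimenge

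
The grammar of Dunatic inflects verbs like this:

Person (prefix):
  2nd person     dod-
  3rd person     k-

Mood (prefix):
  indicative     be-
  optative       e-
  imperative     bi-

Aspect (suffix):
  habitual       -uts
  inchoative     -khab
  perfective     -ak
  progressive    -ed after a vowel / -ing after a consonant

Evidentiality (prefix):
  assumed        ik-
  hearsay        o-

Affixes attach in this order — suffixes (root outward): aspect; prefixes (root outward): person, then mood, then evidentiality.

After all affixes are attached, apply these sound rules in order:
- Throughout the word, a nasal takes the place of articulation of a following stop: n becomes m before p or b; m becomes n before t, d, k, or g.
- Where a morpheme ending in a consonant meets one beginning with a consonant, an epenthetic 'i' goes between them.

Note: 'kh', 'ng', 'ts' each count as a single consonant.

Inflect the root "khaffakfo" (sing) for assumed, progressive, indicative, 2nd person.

Attach aspect progressive -ed (after vowel 'o') → khaffakfoed.
Attach person 2nd person dod- → dodkhaffakfoed.
Attach mood indicative be- → bedodkhaffakfoed.
Attach evidentiality assumed ik- → ikbedodkhaffakfoed.
Nasal assimilation: no change.
Apply epenthesis: ikbedodkhaffakfoed → ikibedodikhaffakfoed.

ikibedodikhaffakfoed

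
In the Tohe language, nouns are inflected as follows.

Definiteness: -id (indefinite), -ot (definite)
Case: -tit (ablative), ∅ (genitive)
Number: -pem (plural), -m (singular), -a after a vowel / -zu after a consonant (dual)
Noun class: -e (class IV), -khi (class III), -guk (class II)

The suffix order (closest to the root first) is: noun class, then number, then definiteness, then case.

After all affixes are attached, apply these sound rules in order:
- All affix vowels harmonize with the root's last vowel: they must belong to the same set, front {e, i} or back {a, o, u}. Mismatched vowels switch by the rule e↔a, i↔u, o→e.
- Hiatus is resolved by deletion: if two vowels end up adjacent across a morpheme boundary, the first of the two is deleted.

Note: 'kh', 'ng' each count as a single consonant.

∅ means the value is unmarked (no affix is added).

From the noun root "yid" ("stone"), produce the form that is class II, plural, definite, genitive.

yidgikpemet

Attach noun class class II -guk → yidguk.
Attach number plural -pem → yidgukpem.
Attach definiteness definite -ot → yidgukpemot.
case = genitive: zero marking, form stays yidgukpemot.
Apply vowel harmony: yidgukpemot → yidgikpemet.
Vowel deletion: no change.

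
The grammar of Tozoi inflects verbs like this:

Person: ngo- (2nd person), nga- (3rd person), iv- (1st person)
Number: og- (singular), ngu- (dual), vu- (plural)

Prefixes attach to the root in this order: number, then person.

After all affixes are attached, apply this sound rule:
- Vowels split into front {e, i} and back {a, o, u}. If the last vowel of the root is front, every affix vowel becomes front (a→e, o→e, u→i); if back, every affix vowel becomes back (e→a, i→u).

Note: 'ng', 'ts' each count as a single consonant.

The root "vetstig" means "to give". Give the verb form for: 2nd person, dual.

ngengivetstig

Attach number dual ngu- → nguvetstig.
Attach person 2nd person ngo- → ngonguvetstig.
Apply vowel harmony: ngonguvetstig → ngengivetstig.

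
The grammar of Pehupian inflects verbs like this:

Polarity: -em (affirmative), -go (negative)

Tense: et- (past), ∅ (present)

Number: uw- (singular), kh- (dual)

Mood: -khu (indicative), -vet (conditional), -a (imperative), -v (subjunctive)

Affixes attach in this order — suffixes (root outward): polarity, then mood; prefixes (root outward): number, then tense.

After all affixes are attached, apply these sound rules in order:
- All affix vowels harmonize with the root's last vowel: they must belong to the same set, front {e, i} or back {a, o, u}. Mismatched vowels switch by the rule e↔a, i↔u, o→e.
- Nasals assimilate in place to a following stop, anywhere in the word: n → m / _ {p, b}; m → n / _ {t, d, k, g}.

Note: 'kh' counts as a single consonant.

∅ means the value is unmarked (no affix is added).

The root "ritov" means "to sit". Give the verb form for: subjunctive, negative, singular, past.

atuwritovgov

Attach number singular uw- → uwritov.
Attach tense past et- → etuwritov.
Attach polarity negative -go → etuwritovgo.
Attach mood subjunctive -v → etuwritovgov.
Apply vowel harmony: etuwritovgov → atuwritovgov.
Nasal assimilation: no change.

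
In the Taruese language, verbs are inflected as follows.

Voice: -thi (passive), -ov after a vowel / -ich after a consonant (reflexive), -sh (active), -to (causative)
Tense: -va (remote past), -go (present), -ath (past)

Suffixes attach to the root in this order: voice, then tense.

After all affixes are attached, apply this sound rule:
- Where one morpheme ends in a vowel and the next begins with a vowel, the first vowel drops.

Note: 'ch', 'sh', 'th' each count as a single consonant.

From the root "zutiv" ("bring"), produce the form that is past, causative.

zutivtath

Attach voice causative -to → zutivto.
Attach tense past -ath → zutivtoath.
Apply vowel deletion: zutivtoath → zutivtath.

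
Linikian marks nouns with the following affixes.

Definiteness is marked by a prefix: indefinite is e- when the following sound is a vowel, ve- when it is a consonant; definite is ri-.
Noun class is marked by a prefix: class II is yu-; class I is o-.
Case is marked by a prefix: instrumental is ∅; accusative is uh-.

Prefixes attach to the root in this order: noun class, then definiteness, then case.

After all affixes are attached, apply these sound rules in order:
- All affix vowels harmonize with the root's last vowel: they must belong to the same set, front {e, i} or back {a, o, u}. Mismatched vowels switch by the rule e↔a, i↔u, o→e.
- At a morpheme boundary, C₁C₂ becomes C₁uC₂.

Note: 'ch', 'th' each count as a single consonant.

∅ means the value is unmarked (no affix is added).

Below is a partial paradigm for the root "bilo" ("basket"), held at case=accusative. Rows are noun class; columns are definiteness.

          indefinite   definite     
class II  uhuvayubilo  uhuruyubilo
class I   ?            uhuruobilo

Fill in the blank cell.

Attach noun class class I o- → obilo.
Attach definiteness indefinite e- (before vowel 'o') → eobilo.
Attach case accusative uh- → uheobilo.
Apply vowel harmony: uheobilo → uhaobilo.
Epenthesis: no change.

uhaobilo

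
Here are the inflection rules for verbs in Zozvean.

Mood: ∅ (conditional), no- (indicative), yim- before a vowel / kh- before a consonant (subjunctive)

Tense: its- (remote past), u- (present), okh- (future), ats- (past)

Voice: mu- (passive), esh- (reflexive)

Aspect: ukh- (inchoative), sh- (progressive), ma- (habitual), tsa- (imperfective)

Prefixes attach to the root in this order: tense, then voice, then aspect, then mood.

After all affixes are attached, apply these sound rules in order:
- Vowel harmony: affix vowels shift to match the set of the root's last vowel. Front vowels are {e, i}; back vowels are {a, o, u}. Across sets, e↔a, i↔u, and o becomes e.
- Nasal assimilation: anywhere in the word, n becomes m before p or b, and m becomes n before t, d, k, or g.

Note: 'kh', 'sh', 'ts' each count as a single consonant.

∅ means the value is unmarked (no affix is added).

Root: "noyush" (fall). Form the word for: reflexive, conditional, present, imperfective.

Attach tense present u- → unoyush.
Attach voice reflexive esh- → eshunoyush.
Attach aspect imperfective tsa- → tsaeshunoyush.
mood = conditional: zero marking, form stays tsaeshunoyush.
Apply vowel harmony: tsaeshunoyush → tsaashunoyush.
Nasal assimilation: no change.

tsaashunoyush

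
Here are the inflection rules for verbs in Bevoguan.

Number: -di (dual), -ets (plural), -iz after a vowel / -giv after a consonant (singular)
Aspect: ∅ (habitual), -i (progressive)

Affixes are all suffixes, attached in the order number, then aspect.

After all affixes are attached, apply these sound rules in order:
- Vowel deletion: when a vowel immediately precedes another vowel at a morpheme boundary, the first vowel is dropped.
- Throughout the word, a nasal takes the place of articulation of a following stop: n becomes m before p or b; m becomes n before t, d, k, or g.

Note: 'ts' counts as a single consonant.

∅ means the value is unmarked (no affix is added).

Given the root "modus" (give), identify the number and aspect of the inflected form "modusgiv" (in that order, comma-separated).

Segment: modus-giv.
number: -iz/giv → singular.
aspect: ∅ → habitual.

singular, habitual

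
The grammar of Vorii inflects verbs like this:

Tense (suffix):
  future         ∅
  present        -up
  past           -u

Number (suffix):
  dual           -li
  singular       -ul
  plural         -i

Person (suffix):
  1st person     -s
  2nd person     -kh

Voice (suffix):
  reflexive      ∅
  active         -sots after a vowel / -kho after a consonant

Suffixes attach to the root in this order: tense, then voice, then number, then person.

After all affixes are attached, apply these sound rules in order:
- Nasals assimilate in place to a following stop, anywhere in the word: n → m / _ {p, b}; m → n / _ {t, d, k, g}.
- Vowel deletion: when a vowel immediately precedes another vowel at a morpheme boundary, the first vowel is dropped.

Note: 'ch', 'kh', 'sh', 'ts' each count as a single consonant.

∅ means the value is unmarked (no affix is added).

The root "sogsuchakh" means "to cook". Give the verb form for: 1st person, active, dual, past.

sogsuchakhusotslis

Attach tense past -u → sogsuchakhu.
Attach voice active -sots (after vowel 'u') → sogsuchakhusots.
Attach number dual -li → sogsuchakhusotsli.
Attach person 1st person -s → sogsuchakhusotslis.
Nasal assimilation: no change.
Vowel deletion: no change.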